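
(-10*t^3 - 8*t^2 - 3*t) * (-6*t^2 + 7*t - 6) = 60*t^5 - 22*t^4 + 22*t^3 + 27*t^2 + 18*t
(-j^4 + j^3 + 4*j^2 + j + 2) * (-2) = 2*j^4 - 2*j^3 - 8*j^2 - 2*j - 4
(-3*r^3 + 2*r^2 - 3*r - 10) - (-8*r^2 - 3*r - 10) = -3*r^3 + 10*r^2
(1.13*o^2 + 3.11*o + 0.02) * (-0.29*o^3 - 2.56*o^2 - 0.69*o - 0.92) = -0.3277*o^5 - 3.7947*o^4 - 8.7471*o^3 - 3.2367*o^2 - 2.875*o - 0.0184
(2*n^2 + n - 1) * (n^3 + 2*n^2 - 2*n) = 2*n^5 + 5*n^4 - 3*n^3 - 4*n^2 + 2*n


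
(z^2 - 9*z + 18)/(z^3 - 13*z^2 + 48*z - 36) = (z - 3)/(z^2 - 7*z + 6)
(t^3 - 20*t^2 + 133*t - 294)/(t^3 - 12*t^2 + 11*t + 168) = (t^2 - 13*t + 42)/(t^2 - 5*t - 24)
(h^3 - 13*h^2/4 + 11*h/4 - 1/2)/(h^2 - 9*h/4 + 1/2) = h - 1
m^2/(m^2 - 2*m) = m/(m - 2)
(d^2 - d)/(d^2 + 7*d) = (d - 1)/(d + 7)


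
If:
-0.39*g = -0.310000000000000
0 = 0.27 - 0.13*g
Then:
No Solution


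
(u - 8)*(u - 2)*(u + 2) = u^3 - 8*u^2 - 4*u + 32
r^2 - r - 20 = (r - 5)*(r + 4)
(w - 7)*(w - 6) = w^2 - 13*w + 42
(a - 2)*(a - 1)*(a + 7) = a^3 + 4*a^2 - 19*a + 14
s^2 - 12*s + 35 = (s - 7)*(s - 5)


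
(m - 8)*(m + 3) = m^2 - 5*m - 24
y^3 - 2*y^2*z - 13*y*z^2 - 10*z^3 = (y - 5*z)*(y + z)*(y + 2*z)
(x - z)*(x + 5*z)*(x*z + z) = x^3*z + 4*x^2*z^2 + x^2*z - 5*x*z^3 + 4*x*z^2 - 5*z^3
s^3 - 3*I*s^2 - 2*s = s*(s - 2*I)*(s - I)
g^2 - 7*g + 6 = (g - 6)*(g - 1)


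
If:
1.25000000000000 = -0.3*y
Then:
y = -4.17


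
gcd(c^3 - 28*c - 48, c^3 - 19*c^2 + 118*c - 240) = c - 6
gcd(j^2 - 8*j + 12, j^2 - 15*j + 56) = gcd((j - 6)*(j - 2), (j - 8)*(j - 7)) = 1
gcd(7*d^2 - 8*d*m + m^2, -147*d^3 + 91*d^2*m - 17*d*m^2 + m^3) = 7*d - m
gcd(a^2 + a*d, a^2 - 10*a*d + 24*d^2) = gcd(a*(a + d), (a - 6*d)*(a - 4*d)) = 1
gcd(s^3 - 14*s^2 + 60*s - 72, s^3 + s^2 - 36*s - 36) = s - 6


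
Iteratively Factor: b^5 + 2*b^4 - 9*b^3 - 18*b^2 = (b + 2)*(b^4 - 9*b^2) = b*(b + 2)*(b^3 - 9*b) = b^2*(b + 2)*(b^2 - 9) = b^2*(b - 3)*(b + 2)*(b + 3)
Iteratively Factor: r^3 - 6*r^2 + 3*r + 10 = (r - 2)*(r^2 - 4*r - 5) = (r - 2)*(r + 1)*(r - 5)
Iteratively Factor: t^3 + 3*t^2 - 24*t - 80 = (t + 4)*(t^2 - t - 20) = (t - 5)*(t + 4)*(t + 4)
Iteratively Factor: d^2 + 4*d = (d + 4)*(d)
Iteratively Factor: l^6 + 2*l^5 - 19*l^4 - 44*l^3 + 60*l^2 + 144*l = (l + 2)*(l^5 - 19*l^3 - 6*l^2 + 72*l) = l*(l + 2)*(l^4 - 19*l^2 - 6*l + 72) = l*(l + 2)*(l + 3)*(l^3 - 3*l^2 - 10*l + 24) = l*(l - 4)*(l + 2)*(l + 3)*(l^2 + l - 6) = l*(l - 4)*(l - 2)*(l + 2)*(l + 3)*(l + 3)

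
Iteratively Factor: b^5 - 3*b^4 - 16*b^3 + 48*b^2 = (b - 3)*(b^4 - 16*b^2) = b*(b - 3)*(b^3 - 16*b) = b^2*(b - 3)*(b^2 - 16) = b^2*(b - 4)*(b - 3)*(b + 4)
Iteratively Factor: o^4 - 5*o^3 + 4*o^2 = (o)*(o^3 - 5*o^2 + 4*o) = o^2*(o^2 - 5*o + 4) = o^2*(o - 1)*(o - 4)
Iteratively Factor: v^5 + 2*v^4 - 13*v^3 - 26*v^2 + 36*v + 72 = (v - 3)*(v^4 + 5*v^3 + 2*v^2 - 20*v - 24) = (v - 3)*(v + 2)*(v^3 + 3*v^2 - 4*v - 12) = (v - 3)*(v + 2)^2*(v^2 + v - 6) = (v - 3)*(v + 2)^2*(v + 3)*(v - 2)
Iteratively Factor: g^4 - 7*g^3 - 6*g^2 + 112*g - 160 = (g - 2)*(g^3 - 5*g^2 - 16*g + 80) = (g - 4)*(g - 2)*(g^2 - g - 20) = (g - 4)*(g - 2)*(g + 4)*(g - 5)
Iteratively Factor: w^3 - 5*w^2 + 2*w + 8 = (w + 1)*(w^2 - 6*w + 8) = (w - 2)*(w + 1)*(w - 4)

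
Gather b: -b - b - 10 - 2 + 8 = -2*b - 4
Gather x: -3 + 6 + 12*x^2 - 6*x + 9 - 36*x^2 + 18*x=-24*x^2 + 12*x + 12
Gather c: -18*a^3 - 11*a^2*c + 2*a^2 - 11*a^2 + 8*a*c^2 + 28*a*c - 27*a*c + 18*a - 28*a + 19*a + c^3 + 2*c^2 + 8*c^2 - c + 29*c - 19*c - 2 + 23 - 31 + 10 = -18*a^3 - 9*a^2 + 9*a + c^3 + c^2*(8*a + 10) + c*(-11*a^2 + a + 9)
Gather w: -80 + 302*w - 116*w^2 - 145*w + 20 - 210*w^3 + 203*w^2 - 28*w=-210*w^3 + 87*w^2 + 129*w - 60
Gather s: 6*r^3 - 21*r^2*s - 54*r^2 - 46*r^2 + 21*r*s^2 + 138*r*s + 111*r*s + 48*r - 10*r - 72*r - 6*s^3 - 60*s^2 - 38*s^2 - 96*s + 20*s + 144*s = 6*r^3 - 100*r^2 - 34*r - 6*s^3 + s^2*(21*r - 98) + s*(-21*r^2 + 249*r + 68)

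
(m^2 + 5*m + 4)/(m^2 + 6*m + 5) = (m + 4)/(m + 5)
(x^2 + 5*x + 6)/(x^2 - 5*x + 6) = (x^2 + 5*x + 6)/(x^2 - 5*x + 6)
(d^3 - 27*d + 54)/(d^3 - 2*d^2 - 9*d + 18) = (d^2 + 3*d - 18)/(d^2 + d - 6)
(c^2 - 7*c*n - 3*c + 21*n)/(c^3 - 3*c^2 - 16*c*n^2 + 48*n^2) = (c - 7*n)/(c^2 - 16*n^2)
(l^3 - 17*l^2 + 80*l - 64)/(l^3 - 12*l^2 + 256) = (l - 1)/(l + 4)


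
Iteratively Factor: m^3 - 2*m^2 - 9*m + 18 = (m + 3)*(m^2 - 5*m + 6) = (m - 2)*(m + 3)*(m - 3)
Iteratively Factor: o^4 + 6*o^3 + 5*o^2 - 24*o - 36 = (o + 2)*(o^3 + 4*o^2 - 3*o - 18) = (o + 2)*(o + 3)*(o^2 + o - 6) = (o + 2)*(o + 3)^2*(o - 2)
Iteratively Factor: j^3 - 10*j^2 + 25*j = (j)*(j^2 - 10*j + 25) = j*(j - 5)*(j - 5)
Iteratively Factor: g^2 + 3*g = (g)*(g + 3)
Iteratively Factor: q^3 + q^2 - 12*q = (q + 4)*(q^2 - 3*q) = q*(q + 4)*(q - 3)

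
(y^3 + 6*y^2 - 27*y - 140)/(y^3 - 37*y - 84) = (y^2 + 2*y - 35)/(y^2 - 4*y - 21)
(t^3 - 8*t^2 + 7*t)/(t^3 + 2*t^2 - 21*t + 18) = t*(t - 7)/(t^2 + 3*t - 18)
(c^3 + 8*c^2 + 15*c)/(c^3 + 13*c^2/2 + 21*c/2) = 2*(c + 5)/(2*c + 7)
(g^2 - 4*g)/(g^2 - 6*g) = (g - 4)/(g - 6)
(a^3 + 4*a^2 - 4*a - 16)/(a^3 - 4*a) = (a + 4)/a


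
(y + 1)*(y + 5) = y^2 + 6*y + 5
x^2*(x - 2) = x^3 - 2*x^2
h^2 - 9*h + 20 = (h - 5)*(h - 4)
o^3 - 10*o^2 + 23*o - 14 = (o - 7)*(o - 2)*(o - 1)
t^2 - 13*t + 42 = (t - 7)*(t - 6)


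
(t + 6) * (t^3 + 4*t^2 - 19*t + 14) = t^4 + 10*t^3 + 5*t^2 - 100*t + 84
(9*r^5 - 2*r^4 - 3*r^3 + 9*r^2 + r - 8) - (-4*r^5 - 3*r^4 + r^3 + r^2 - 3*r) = 13*r^5 + r^4 - 4*r^3 + 8*r^2 + 4*r - 8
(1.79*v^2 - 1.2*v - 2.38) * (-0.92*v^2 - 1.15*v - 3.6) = -1.6468*v^4 - 0.9545*v^3 - 2.8744*v^2 + 7.057*v + 8.568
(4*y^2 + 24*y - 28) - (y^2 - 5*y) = 3*y^2 + 29*y - 28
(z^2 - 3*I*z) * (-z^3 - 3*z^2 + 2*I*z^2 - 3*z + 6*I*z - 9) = -z^5 - 3*z^4 + 5*I*z^4 + 3*z^3 + 15*I*z^3 + 9*z^2 + 9*I*z^2 + 27*I*z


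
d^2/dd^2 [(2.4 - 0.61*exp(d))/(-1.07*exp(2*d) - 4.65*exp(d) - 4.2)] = (0.698389*exp(4*d) - 14.026095*exp(3*d) - 52.27164*exp(2*d) - 20.6649*exp(d) + 57.6324)*exp(d)/(1.225043*exp(6*d) + 15.971355*exp(5*d) + 83.833965*exp(4*d) + 225.927225*exp(3*d) + 329.0679*exp(2*d) + 246.078*exp(d) + 74.088)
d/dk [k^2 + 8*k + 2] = 2*k + 8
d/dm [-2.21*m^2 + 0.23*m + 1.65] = 0.23 - 4.42*m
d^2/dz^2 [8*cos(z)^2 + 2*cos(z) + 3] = -2*cos(z) - 16*cos(2*z)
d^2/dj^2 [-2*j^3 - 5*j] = -12*j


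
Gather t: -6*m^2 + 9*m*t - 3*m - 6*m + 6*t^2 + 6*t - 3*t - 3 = -6*m^2 - 9*m + 6*t^2 + t*(9*m + 3) - 3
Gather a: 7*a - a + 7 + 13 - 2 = 6*a + 18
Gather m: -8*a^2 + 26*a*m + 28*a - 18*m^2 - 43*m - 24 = -8*a^2 + 28*a - 18*m^2 + m*(26*a - 43) - 24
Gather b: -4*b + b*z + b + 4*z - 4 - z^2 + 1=b*(z - 3) - z^2 + 4*z - 3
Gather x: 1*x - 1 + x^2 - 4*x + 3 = x^2 - 3*x + 2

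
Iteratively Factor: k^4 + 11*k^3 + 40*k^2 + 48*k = (k + 4)*(k^3 + 7*k^2 + 12*k) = (k + 3)*(k + 4)*(k^2 + 4*k) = k*(k + 3)*(k + 4)*(k + 4)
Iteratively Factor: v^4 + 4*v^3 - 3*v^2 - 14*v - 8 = (v + 4)*(v^3 - 3*v - 2) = (v + 1)*(v + 4)*(v^2 - v - 2) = (v + 1)^2*(v + 4)*(v - 2)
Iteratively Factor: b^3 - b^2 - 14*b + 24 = (b - 2)*(b^2 + b - 12) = (b - 3)*(b - 2)*(b + 4)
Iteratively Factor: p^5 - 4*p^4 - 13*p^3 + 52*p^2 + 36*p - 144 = (p - 4)*(p^4 - 13*p^2 + 36) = (p - 4)*(p - 3)*(p^3 + 3*p^2 - 4*p - 12) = (p - 4)*(p - 3)*(p - 2)*(p^2 + 5*p + 6) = (p - 4)*(p - 3)*(p - 2)*(p + 3)*(p + 2)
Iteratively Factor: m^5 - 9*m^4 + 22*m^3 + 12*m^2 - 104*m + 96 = (m - 4)*(m^4 - 5*m^3 + 2*m^2 + 20*m - 24) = (m - 4)*(m - 2)*(m^3 - 3*m^2 - 4*m + 12) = (m - 4)*(m - 2)^2*(m^2 - m - 6) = (m - 4)*(m - 3)*(m - 2)^2*(m + 2)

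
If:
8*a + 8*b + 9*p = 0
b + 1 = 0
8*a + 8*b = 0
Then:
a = 1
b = -1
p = 0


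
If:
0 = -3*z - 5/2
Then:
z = -5/6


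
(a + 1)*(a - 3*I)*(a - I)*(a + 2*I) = a^4 + a^3 - 2*I*a^3 + 5*a^2 - 2*I*a^2 + 5*a - 6*I*a - 6*I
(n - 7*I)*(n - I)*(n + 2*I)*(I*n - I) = I*n^4 + 6*n^3 - I*n^3 - 6*n^2 + 9*I*n^2 + 14*n - 9*I*n - 14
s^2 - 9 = (s - 3)*(s + 3)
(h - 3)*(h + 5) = h^2 + 2*h - 15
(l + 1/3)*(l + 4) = l^2 + 13*l/3 + 4/3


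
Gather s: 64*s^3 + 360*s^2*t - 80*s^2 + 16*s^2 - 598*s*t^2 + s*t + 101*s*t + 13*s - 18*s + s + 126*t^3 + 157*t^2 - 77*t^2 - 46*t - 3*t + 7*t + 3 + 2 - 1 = 64*s^3 + s^2*(360*t - 64) + s*(-598*t^2 + 102*t - 4) + 126*t^3 + 80*t^2 - 42*t + 4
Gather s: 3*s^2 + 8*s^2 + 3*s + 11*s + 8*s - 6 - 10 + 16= 11*s^2 + 22*s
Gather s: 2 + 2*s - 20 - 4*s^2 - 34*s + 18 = -4*s^2 - 32*s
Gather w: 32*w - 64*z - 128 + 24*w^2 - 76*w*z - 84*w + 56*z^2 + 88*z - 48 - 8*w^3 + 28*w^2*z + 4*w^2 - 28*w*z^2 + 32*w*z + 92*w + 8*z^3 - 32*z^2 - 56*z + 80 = -8*w^3 + w^2*(28*z + 28) + w*(-28*z^2 - 44*z + 40) + 8*z^3 + 24*z^2 - 32*z - 96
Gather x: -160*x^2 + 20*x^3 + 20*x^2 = 20*x^3 - 140*x^2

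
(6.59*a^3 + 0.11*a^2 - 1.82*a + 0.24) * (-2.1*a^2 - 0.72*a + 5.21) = -13.839*a^5 - 4.9758*a^4 + 38.0767*a^3 + 1.3795*a^2 - 9.655*a + 1.2504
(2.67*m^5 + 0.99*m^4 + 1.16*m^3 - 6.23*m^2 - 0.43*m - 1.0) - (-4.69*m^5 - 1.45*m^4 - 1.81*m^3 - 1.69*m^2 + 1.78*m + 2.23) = 7.36*m^5 + 2.44*m^4 + 2.97*m^3 - 4.54*m^2 - 2.21*m - 3.23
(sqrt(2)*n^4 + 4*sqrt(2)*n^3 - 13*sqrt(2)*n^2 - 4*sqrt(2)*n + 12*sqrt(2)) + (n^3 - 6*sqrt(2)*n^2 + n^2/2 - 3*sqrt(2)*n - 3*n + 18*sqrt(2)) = sqrt(2)*n^4 + n^3 + 4*sqrt(2)*n^3 - 19*sqrt(2)*n^2 + n^2/2 - 7*sqrt(2)*n - 3*n + 30*sqrt(2)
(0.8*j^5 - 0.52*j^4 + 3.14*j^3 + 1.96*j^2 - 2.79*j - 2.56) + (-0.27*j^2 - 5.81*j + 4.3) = 0.8*j^5 - 0.52*j^4 + 3.14*j^3 + 1.69*j^2 - 8.6*j + 1.74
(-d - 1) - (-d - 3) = 2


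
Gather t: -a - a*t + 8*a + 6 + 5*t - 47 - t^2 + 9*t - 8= 7*a - t^2 + t*(14 - a) - 49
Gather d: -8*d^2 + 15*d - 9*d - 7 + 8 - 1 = -8*d^2 + 6*d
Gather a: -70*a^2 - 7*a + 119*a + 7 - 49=-70*a^2 + 112*a - 42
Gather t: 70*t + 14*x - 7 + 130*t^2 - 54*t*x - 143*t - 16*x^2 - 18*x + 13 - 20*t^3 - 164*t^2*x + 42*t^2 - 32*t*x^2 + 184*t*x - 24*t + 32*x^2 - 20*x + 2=-20*t^3 + t^2*(172 - 164*x) + t*(-32*x^2 + 130*x - 97) + 16*x^2 - 24*x + 8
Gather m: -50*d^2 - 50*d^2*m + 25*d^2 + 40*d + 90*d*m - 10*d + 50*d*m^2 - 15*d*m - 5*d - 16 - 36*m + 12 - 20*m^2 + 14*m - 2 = -25*d^2 + 25*d + m^2*(50*d - 20) + m*(-50*d^2 + 75*d - 22) - 6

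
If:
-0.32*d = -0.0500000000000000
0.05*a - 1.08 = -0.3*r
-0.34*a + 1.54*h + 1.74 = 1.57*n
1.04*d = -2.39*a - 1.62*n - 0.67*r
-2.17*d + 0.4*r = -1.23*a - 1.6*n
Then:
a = -1.33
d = 0.16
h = -1.14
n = 0.28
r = 3.82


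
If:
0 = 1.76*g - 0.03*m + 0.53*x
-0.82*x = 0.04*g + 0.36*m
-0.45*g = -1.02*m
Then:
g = 0.00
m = 0.00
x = 0.00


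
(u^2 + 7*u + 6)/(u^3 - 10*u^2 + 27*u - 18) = (u^2 + 7*u + 6)/(u^3 - 10*u^2 + 27*u - 18)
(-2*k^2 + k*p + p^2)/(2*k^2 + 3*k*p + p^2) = (-k + p)/(k + p)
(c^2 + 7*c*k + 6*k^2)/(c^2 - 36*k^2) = (c + k)/(c - 6*k)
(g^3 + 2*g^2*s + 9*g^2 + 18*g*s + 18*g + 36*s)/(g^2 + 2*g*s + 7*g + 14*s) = (g^2 + 9*g + 18)/(g + 7)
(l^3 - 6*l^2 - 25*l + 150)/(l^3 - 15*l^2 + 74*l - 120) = (l + 5)/(l - 4)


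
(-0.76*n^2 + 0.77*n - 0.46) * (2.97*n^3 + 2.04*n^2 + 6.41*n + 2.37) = -2.2572*n^5 + 0.7365*n^4 - 4.667*n^3 + 2.1961*n^2 - 1.1237*n - 1.0902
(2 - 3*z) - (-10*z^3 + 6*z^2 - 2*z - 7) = 10*z^3 - 6*z^2 - z + 9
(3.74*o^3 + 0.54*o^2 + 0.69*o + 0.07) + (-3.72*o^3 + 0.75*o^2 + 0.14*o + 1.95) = 0.02*o^3 + 1.29*o^2 + 0.83*o + 2.02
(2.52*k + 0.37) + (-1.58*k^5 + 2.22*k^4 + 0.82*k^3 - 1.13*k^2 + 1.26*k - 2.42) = -1.58*k^5 + 2.22*k^4 + 0.82*k^3 - 1.13*k^2 + 3.78*k - 2.05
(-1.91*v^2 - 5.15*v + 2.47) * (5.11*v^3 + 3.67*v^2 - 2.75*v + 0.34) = -9.7601*v^5 - 33.3262*v^4 - 1.0263*v^3 + 22.578*v^2 - 8.5435*v + 0.8398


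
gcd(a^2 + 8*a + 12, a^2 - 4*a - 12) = a + 2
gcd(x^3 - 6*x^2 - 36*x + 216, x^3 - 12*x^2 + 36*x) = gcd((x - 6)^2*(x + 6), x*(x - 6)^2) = x^2 - 12*x + 36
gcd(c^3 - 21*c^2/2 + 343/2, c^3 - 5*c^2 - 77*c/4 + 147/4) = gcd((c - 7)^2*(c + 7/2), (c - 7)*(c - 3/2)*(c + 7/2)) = c^2 - 7*c/2 - 49/2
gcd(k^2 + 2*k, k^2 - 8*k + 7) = 1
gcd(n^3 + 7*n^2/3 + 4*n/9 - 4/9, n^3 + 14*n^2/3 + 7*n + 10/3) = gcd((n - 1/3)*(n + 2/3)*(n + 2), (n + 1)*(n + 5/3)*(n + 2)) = n + 2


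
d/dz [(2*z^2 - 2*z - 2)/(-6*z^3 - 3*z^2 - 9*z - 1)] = 4*(3*z^4 - 6*z^3 - 15*z^2 - 4*z - 4)/(36*z^6 + 36*z^5 + 117*z^4 + 66*z^3 + 87*z^2 + 18*z + 1)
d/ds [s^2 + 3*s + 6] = 2*s + 3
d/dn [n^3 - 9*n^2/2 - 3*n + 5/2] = 3*n^2 - 9*n - 3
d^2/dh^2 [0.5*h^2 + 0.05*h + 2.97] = 1.00000000000000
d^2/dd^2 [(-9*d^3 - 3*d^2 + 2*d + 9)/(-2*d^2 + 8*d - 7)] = 2*(490*d^3 - 1746*d^2 + 1839*d - 415)/(8*d^6 - 96*d^5 + 468*d^4 - 1184*d^3 + 1638*d^2 - 1176*d + 343)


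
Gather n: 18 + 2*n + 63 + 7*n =9*n + 81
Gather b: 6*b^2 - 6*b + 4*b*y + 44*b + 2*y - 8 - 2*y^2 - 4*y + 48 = 6*b^2 + b*(4*y + 38) - 2*y^2 - 2*y + 40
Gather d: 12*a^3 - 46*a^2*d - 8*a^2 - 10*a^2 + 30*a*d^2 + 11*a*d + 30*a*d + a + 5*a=12*a^3 - 18*a^2 + 30*a*d^2 + 6*a + d*(-46*a^2 + 41*a)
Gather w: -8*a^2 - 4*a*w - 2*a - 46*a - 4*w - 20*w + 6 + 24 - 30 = -8*a^2 - 48*a + w*(-4*a - 24)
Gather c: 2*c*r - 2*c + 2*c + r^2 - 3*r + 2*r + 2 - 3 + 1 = 2*c*r + r^2 - r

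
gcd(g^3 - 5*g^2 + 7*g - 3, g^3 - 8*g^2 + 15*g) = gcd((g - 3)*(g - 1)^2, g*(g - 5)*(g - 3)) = g - 3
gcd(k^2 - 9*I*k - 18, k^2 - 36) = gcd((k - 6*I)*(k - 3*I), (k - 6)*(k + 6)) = 1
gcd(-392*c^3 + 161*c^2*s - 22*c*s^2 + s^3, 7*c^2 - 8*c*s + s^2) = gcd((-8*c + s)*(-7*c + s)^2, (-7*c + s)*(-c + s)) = -7*c + s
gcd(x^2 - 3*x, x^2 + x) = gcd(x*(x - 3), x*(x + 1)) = x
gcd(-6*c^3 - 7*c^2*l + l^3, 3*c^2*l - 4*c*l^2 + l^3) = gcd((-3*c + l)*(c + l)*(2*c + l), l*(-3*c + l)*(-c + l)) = 3*c - l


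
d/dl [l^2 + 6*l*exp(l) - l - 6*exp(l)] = 6*l*exp(l) + 2*l - 1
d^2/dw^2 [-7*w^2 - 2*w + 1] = -14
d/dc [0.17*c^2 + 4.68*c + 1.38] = 0.34*c + 4.68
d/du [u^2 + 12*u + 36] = 2*u + 12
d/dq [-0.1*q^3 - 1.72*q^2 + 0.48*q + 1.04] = -0.3*q^2 - 3.44*q + 0.48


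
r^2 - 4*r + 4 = (r - 2)^2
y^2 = y^2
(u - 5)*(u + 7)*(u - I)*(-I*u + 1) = -I*u^4 - 2*I*u^3 + 34*I*u^2 - 2*I*u + 35*I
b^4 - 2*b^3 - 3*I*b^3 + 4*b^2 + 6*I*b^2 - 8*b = b*(b - 2)*(b - 4*I)*(b + I)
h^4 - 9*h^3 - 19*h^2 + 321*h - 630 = (h - 7)*(h - 5)*(h - 3)*(h + 6)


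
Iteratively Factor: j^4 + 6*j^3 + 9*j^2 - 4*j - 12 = (j + 3)*(j^3 + 3*j^2 - 4) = (j + 2)*(j + 3)*(j^2 + j - 2) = (j - 1)*(j + 2)*(j + 3)*(j + 2)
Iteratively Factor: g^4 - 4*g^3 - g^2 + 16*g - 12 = (g - 3)*(g^3 - g^2 - 4*g + 4) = (g - 3)*(g - 2)*(g^2 + g - 2) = (g - 3)*(g - 2)*(g + 2)*(g - 1)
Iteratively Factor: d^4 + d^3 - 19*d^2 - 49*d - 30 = (d - 5)*(d^3 + 6*d^2 + 11*d + 6) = (d - 5)*(d + 3)*(d^2 + 3*d + 2) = (d - 5)*(d + 2)*(d + 3)*(d + 1)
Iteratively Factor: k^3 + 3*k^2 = (k + 3)*(k^2) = k*(k + 3)*(k)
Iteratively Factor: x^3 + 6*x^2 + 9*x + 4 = (x + 1)*(x^2 + 5*x + 4) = (x + 1)*(x + 4)*(x + 1)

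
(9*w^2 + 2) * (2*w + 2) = 18*w^3 + 18*w^2 + 4*w + 4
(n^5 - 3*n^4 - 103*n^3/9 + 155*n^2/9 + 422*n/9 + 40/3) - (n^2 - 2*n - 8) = n^5 - 3*n^4 - 103*n^3/9 + 146*n^2/9 + 440*n/9 + 64/3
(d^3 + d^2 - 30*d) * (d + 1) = d^4 + 2*d^3 - 29*d^2 - 30*d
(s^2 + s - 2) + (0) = s^2 + s - 2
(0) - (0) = 0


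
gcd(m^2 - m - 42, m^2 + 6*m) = m + 6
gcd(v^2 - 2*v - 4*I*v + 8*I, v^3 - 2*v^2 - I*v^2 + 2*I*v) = v - 2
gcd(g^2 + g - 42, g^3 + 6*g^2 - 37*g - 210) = g^2 + g - 42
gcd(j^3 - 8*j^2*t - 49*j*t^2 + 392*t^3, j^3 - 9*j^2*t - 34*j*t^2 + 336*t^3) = j^2 - 15*j*t + 56*t^2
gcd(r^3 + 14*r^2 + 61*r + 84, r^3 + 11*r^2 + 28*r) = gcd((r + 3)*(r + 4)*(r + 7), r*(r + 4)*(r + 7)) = r^2 + 11*r + 28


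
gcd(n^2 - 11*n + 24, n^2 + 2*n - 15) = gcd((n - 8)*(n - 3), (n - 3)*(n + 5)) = n - 3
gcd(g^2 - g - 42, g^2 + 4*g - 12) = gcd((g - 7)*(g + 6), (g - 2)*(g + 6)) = g + 6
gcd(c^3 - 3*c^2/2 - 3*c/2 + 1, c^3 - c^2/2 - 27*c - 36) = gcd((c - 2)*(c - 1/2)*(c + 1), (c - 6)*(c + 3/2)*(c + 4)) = 1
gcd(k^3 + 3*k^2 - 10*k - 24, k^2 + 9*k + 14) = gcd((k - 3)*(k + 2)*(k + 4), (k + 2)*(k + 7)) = k + 2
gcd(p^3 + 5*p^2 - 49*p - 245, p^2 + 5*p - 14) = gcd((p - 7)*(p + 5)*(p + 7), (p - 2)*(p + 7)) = p + 7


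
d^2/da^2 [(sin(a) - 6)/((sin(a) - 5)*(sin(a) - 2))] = (-sin(a)^5 + 17*sin(a)^4 - 64*sin(a)^3 - 52*sin(a)^2 + 512*sin(a) - 328)/((sin(a) - 5)^3*(sin(a) - 2)^3)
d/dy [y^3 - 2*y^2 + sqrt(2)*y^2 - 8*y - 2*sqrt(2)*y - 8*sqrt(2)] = 3*y^2 - 4*y + 2*sqrt(2)*y - 8 - 2*sqrt(2)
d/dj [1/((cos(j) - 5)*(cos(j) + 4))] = (-sin(j) + sin(2*j))/((cos(j) - 5)^2*(cos(j) + 4)^2)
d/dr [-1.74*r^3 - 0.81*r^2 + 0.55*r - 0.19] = -5.22*r^2 - 1.62*r + 0.55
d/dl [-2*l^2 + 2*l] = 2 - 4*l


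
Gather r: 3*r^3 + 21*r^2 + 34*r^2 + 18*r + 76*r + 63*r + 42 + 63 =3*r^3 + 55*r^2 + 157*r + 105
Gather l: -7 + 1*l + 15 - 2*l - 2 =6 - l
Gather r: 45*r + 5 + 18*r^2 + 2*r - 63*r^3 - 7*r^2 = -63*r^3 + 11*r^2 + 47*r + 5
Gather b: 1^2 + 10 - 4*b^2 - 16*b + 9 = -4*b^2 - 16*b + 20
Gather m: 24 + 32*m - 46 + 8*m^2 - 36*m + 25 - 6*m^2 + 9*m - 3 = 2*m^2 + 5*m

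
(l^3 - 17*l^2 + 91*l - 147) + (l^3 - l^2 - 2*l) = 2*l^3 - 18*l^2 + 89*l - 147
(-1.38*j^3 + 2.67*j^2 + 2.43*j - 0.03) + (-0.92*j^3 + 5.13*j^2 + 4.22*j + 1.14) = -2.3*j^3 + 7.8*j^2 + 6.65*j + 1.11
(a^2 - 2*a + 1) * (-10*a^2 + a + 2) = -10*a^4 + 21*a^3 - 10*a^2 - 3*a + 2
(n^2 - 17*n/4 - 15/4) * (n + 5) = n^3 + 3*n^2/4 - 25*n - 75/4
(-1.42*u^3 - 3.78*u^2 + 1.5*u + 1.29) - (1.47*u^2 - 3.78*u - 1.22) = -1.42*u^3 - 5.25*u^2 + 5.28*u + 2.51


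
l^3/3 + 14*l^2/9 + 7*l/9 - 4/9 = (l/3 + 1/3)*(l - 1/3)*(l + 4)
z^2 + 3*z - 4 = (z - 1)*(z + 4)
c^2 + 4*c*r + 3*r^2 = (c + r)*(c + 3*r)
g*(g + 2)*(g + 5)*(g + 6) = g^4 + 13*g^3 + 52*g^2 + 60*g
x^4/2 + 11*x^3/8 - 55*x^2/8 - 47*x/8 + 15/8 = (x/2 + 1/2)*(x - 3)*(x - 1/4)*(x + 5)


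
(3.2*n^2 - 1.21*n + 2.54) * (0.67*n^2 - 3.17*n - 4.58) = 2.144*n^4 - 10.9547*n^3 - 9.1185*n^2 - 2.51*n - 11.6332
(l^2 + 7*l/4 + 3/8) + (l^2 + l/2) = 2*l^2 + 9*l/4 + 3/8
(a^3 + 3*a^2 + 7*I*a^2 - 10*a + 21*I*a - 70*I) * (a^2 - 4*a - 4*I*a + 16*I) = a^5 - a^4 + 3*I*a^4 + 6*a^3 - 3*I*a^3 + 12*a^2 - 66*I*a^2 - 616*a + 120*I*a + 1120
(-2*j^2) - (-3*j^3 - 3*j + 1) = 3*j^3 - 2*j^2 + 3*j - 1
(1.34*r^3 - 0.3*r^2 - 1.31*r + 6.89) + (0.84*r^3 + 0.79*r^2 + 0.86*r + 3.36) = 2.18*r^3 + 0.49*r^2 - 0.45*r + 10.25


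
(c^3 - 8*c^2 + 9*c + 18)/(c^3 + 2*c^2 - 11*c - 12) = (c - 6)/(c + 4)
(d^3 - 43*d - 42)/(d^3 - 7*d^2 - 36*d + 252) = (d + 1)/(d - 6)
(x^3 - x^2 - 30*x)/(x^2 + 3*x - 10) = x*(x - 6)/(x - 2)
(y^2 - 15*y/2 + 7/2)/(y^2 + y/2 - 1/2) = (y - 7)/(y + 1)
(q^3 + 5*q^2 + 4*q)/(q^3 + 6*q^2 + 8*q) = (q + 1)/(q + 2)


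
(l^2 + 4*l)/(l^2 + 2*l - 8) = l/(l - 2)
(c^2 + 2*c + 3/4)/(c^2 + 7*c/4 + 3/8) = 2*(2*c + 1)/(4*c + 1)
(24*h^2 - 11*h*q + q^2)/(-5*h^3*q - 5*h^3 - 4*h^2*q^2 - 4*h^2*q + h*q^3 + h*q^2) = (-24*h^2 + 11*h*q - q^2)/(h*(5*h^2*q + 5*h^2 + 4*h*q^2 + 4*h*q - q^3 - q^2))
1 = 1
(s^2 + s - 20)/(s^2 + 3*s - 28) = (s + 5)/(s + 7)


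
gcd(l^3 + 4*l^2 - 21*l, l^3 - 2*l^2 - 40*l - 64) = 1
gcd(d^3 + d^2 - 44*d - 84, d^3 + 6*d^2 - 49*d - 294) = d^2 - d - 42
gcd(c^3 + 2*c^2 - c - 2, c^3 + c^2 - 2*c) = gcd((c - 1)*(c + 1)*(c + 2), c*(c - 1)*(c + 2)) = c^2 + c - 2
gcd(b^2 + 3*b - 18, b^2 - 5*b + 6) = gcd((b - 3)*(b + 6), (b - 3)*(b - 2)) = b - 3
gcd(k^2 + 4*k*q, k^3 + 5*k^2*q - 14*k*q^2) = k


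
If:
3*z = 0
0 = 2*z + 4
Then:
No Solution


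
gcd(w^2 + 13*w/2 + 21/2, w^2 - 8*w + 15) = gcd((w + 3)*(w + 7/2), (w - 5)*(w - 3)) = 1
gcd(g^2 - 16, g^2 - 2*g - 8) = g - 4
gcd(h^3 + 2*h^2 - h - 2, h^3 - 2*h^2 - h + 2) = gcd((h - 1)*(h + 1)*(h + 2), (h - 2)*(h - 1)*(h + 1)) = h^2 - 1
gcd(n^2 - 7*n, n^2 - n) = n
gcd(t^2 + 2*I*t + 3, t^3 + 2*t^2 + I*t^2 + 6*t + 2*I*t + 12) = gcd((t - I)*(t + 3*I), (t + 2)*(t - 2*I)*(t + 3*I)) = t + 3*I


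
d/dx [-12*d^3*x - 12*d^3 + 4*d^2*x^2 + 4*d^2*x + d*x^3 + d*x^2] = d*(-12*d^2 + 8*d*x + 4*d + 3*x^2 + 2*x)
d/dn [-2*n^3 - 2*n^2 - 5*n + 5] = -6*n^2 - 4*n - 5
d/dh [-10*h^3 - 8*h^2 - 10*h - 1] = -30*h^2 - 16*h - 10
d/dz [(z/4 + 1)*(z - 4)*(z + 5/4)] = 3*z^2/4 + 5*z/8 - 4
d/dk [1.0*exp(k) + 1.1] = 1.0*exp(k)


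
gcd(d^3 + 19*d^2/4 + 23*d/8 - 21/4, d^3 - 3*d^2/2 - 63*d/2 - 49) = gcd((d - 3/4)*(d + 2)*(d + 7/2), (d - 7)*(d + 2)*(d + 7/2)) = d^2 + 11*d/2 + 7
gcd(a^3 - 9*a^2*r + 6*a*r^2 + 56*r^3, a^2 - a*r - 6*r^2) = a + 2*r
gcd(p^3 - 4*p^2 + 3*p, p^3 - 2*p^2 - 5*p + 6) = p^2 - 4*p + 3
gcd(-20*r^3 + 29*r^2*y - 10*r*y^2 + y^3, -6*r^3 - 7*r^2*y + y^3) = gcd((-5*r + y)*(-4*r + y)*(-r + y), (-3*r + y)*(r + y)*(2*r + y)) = 1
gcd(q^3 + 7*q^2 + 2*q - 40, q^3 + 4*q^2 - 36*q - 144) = q + 4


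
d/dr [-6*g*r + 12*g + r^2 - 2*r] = -6*g + 2*r - 2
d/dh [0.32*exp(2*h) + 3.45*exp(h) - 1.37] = (0.64*exp(h) + 3.45)*exp(h)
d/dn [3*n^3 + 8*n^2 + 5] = n*(9*n + 16)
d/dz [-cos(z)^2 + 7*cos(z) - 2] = (2*cos(z) - 7)*sin(z)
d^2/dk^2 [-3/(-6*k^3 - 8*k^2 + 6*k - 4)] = 3*(-(9*k + 4)*(3*k^3 + 4*k^2 - 3*k + 2) + (9*k^2 + 8*k - 3)^2)/(3*k^3 + 4*k^2 - 3*k + 2)^3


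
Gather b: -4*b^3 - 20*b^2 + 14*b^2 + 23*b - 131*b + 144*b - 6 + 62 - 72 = -4*b^3 - 6*b^2 + 36*b - 16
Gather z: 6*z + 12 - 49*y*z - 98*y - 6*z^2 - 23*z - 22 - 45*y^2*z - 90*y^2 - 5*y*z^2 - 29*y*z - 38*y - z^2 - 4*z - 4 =-90*y^2 - 136*y + z^2*(-5*y - 7) + z*(-45*y^2 - 78*y - 21) - 14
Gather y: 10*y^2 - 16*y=10*y^2 - 16*y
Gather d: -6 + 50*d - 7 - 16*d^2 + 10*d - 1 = -16*d^2 + 60*d - 14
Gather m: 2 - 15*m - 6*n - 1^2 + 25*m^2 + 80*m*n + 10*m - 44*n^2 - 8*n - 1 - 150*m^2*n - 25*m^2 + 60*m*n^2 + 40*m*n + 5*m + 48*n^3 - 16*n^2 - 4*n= -150*m^2*n + m*(60*n^2 + 120*n) + 48*n^3 - 60*n^2 - 18*n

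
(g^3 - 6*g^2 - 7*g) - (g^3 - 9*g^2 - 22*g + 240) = 3*g^2 + 15*g - 240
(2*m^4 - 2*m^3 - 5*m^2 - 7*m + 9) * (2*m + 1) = 4*m^5 - 2*m^4 - 12*m^3 - 19*m^2 + 11*m + 9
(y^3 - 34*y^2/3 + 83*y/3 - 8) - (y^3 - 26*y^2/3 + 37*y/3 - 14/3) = -8*y^2/3 + 46*y/3 - 10/3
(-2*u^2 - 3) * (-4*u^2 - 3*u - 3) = 8*u^4 + 6*u^3 + 18*u^2 + 9*u + 9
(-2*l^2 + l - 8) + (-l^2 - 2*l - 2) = -3*l^2 - l - 10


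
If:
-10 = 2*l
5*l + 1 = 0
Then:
No Solution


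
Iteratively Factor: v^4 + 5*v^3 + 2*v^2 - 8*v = (v)*(v^3 + 5*v^2 + 2*v - 8) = v*(v + 2)*(v^2 + 3*v - 4) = v*(v - 1)*(v + 2)*(v + 4)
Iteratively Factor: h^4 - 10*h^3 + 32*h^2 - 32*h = (h)*(h^3 - 10*h^2 + 32*h - 32) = h*(h - 2)*(h^2 - 8*h + 16) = h*(h - 4)*(h - 2)*(h - 4)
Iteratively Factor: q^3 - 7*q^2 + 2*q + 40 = (q + 2)*(q^2 - 9*q + 20) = (q - 5)*(q + 2)*(q - 4)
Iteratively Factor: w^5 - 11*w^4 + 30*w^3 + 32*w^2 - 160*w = (w - 4)*(w^4 - 7*w^3 + 2*w^2 + 40*w) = (w - 4)*(w + 2)*(w^3 - 9*w^2 + 20*w) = w*(w - 4)*(w + 2)*(w^2 - 9*w + 20) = w*(w - 4)^2*(w + 2)*(w - 5)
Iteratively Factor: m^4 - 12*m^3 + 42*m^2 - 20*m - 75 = (m + 1)*(m^3 - 13*m^2 + 55*m - 75) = (m - 5)*(m + 1)*(m^2 - 8*m + 15) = (m - 5)*(m - 3)*(m + 1)*(m - 5)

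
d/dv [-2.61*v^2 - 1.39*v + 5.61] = -5.22*v - 1.39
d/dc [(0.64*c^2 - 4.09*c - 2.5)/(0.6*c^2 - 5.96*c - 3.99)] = (-1.3604*c^2 - 2.1072*c + 1.4191)/(0.36*c^4 - 7.152*c^3 + 30.7336*c^2 + 47.5608*c + 15.9201)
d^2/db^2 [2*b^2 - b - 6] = 4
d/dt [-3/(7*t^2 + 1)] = 42*t/(7*t^2 + 1)^2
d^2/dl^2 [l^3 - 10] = 6*l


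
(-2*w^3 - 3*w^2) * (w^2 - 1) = -2*w^5 - 3*w^4 + 2*w^3 + 3*w^2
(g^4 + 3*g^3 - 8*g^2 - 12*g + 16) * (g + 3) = g^5 + 6*g^4 + g^3 - 36*g^2 - 20*g + 48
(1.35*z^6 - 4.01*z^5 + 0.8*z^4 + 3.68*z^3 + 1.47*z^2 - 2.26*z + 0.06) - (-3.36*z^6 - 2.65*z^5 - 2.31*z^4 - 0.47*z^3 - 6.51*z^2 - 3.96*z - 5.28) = 4.71*z^6 - 1.36*z^5 + 3.11*z^4 + 4.15*z^3 + 7.98*z^2 + 1.7*z + 5.34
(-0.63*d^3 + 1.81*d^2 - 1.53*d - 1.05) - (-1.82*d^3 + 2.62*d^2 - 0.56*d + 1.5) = 1.19*d^3 - 0.81*d^2 - 0.97*d - 2.55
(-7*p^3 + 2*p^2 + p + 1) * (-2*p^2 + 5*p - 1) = 14*p^5 - 39*p^4 + 15*p^3 + p^2 + 4*p - 1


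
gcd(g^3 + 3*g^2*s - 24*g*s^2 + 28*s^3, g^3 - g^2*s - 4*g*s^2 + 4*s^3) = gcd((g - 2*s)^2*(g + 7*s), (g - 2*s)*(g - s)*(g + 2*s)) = -g + 2*s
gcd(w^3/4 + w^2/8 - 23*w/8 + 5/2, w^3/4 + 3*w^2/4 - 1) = w - 1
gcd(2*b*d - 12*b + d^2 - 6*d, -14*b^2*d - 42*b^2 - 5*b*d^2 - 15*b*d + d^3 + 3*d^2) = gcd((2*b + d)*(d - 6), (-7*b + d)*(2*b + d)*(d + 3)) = 2*b + d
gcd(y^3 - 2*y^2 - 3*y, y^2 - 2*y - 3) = y^2 - 2*y - 3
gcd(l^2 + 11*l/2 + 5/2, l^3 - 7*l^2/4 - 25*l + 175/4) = l + 5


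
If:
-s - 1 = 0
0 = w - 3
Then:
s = -1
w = 3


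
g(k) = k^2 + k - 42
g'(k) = 2*k + 1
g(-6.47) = -6.61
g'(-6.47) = -11.94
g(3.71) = -24.53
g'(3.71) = 8.42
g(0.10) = -41.89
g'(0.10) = 1.20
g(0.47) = -41.31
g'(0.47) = 1.94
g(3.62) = -25.28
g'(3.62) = 8.24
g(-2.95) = -36.25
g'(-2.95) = -4.90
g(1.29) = -39.05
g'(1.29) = 3.58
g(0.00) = -42.00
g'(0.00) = 1.00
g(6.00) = 0.00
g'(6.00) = 13.00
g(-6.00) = -12.00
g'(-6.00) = -11.00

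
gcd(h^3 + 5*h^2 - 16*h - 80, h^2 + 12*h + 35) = h + 5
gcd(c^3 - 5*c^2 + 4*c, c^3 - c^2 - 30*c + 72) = c - 4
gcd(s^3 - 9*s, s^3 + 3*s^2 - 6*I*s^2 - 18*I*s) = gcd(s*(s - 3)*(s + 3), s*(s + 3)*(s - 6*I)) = s^2 + 3*s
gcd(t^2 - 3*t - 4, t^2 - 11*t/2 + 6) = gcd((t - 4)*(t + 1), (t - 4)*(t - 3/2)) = t - 4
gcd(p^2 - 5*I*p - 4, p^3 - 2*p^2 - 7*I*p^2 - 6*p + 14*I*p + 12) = p - I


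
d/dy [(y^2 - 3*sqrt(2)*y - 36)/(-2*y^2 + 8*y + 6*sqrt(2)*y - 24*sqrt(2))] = 2*(y^2 - 18*y - 6*sqrt(2)*y + 27*sqrt(2) + 54)/(y^4 - 6*sqrt(2)*y^3 - 8*y^3 + 34*y^2 + 48*sqrt(2)*y^2 - 144*y - 96*sqrt(2)*y + 288)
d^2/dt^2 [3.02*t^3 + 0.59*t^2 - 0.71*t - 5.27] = 18.12*t + 1.18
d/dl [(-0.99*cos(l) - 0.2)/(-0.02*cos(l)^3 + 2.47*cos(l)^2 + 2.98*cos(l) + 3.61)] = (0.0396*cos(l)^3 - 2.4333*cos(l)^2 - 0.988*cos(l) + 2.9779)*sin(l)/(0.0004*cos(l)^6 - 0.0988*cos(l)^5 + 5.9817*cos(l)^4 + 14.5768*cos(l)^3 + 26.7138*cos(l)^2 + 21.5156*cos(l) + 13.0321)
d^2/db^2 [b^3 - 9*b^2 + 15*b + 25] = 6*b - 18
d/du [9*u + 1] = 9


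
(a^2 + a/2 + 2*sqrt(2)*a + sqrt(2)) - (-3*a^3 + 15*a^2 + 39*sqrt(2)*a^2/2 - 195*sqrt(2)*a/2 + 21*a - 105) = 3*a^3 - 39*sqrt(2)*a^2/2 - 14*a^2 - 41*a/2 + 199*sqrt(2)*a/2 + sqrt(2) + 105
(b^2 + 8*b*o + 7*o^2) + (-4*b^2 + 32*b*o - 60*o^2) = -3*b^2 + 40*b*o - 53*o^2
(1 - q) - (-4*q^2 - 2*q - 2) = 4*q^2 + q + 3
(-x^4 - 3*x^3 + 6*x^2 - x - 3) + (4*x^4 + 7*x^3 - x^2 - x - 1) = 3*x^4 + 4*x^3 + 5*x^2 - 2*x - 4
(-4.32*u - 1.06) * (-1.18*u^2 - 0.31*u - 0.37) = 5.0976*u^3 + 2.59*u^2 + 1.927*u + 0.3922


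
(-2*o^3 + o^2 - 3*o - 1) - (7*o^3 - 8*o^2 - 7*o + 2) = -9*o^3 + 9*o^2 + 4*o - 3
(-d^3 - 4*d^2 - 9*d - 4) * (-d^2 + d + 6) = d^5 + 3*d^4 - d^3 - 29*d^2 - 58*d - 24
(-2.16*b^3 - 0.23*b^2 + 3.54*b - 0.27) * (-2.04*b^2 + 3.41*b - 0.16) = 4.4064*b^5 - 6.8964*b^4 - 7.6603*b^3 + 12.659*b^2 - 1.4871*b + 0.0432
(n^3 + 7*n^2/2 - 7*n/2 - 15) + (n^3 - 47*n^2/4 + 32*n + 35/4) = 2*n^3 - 33*n^2/4 + 57*n/2 - 25/4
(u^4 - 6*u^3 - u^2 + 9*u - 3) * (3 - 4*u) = -4*u^5 + 27*u^4 - 14*u^3 - 39*u^2 + 39*u - 9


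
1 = 1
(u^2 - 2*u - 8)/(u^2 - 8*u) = (u^2 - 2*u - 8)/(u*(u - 8))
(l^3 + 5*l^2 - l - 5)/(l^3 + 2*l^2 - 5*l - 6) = (l^2 + 4*l - 5)/(l^2 + l - 6)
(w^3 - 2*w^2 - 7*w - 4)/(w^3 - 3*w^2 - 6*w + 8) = (w^2 + 2*w + 1)/(w^2 + w - 2)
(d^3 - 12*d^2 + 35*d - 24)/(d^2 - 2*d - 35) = (-d^3 + 12*d^2 - 35*d + 24)/(-d^2 + 2*d + 35)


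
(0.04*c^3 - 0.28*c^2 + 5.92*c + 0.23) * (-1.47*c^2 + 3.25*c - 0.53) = -0.0588*c^5 + 0.5416*c^4 - 9.6336*c^3 + 19.0503*c^2 - 2.3901*c - 0.1219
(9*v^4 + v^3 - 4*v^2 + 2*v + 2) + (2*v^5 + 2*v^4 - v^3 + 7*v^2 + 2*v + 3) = 2*v^5 + 11*v^4 + 3*v^2 + 4*v + 5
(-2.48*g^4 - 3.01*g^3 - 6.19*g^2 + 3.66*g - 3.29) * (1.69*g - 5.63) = -4.1912*g^5 + 8.8755*g^4 + 6.4852*g^3 + 41.0351*g^2 - 26.1659*g + 18.5227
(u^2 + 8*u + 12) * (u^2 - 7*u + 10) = u^4 + u^3 - 34*u^2 - 4*u + 120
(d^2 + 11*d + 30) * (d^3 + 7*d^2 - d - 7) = d^5 + 18*d^4 + 106*d^3 + 192*d^2 - 107*d - 210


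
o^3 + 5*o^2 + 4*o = o*(o + 1)*(o + 4)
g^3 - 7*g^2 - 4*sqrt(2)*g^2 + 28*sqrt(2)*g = g*(g - 7)*(g - 4*sqrt(2))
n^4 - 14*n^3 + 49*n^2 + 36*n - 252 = (n - 7)*(n - 6)*(n - 3)*(n + 2)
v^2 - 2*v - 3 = (v - 3)*(v + 1)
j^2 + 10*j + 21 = (j + 3)*(j + 7)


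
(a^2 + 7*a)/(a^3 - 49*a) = 1/(a - 7)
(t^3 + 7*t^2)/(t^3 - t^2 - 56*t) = t/(t - 8)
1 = 1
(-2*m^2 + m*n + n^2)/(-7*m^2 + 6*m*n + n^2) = (2*m + n)/(7*m + n)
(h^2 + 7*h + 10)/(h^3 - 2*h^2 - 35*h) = (h + 2)/(h*(h - 7))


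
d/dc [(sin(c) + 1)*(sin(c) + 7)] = 2*(sin(c) + 4)*cos(c)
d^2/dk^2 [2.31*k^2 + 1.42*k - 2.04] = 4.62000000000000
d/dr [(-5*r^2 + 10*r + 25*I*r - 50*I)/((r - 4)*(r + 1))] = (r^2*(5 - 25*I) + r*(40 + 100*I) - 40 - 250*I)/(r^4 - 6*r^3 + r^2 + 24*r + 16)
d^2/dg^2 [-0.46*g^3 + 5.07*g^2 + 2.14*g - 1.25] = 10.14 - 2.76*g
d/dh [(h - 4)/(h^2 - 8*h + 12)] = (h^2 - 8*h - 2*(h - 4)^2 + 12)/(h^2 - 8*h + 12)^2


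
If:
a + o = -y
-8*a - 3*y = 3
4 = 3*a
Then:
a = 4/3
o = 29/9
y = -41/9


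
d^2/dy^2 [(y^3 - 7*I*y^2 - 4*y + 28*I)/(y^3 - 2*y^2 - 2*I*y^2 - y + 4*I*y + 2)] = (y*(4 - 10*I) + 26 - 76*I)/(y^4 - 4*I*y^3 - 6*y^2 + 4*I*y + 1)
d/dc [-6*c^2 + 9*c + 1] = 9 - 12*c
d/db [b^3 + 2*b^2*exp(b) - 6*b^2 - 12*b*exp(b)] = 2*b^2*exp(b) + 3*b^2 - 8*b*exp(b) - 12*b - 12*exp(b)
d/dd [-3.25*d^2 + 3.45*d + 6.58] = 3.45 - 6.5*d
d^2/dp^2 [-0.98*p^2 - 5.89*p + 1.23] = -1.96000000000000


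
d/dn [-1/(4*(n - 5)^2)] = 1/(2*(n - 5)^3)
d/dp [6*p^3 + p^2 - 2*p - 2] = 18*p^2 + 2*p - 2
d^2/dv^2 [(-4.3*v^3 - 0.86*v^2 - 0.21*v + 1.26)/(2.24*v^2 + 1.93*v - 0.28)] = (5.6843418860808e-14*v^5 - 32.099548*v^3 + 48.639024*v^2 + 29.8704*v + 10.605476)/(11.239424*v^6 + 29.051904*v^5 + 20.816544*v^4 - 0.0739190000000018*v^3 - 2.602068*v^2 + 0.453936*v - 0.021952)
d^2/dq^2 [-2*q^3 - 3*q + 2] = -12*q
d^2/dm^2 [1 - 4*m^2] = -8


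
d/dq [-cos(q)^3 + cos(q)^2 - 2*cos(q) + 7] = (3*cos(q)^2 - 2*cos(q) + 2)*sin(q)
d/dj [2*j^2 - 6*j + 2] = 4*j - 6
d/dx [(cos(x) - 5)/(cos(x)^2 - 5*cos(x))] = sin(x)/cos(x)^2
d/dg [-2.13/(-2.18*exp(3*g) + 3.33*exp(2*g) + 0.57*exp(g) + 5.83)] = (-13.9302*exp(2*g) + 14.1858*exp(g) + 1.2141)*exp(g)/(-2.18*exp(3*g) + 3.33*exp(2*g) + 0.57*exp(g) + 5.83)^2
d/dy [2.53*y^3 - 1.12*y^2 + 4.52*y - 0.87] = 7.59*y^2 - 2.24*y + 4.52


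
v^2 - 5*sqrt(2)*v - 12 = (v - 6*sqrt(2))*(v + sqrt(2))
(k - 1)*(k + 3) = k^2 + 2*k - 3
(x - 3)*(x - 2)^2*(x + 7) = x^4 - 33*x^2 + 100*x - 84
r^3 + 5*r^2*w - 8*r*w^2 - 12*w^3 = (r - 2*w)*(r + w)*(r + 6*w)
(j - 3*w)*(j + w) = j^2 - 2*j*w - 3*w^2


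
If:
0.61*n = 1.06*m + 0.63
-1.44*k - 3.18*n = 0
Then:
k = -2.20833333333333*n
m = 0.575471698113208*n - 0.594339622641509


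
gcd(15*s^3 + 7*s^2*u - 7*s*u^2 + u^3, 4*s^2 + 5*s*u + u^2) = s + u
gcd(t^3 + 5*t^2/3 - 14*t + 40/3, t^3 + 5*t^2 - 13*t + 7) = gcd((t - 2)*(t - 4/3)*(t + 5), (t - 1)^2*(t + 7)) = 1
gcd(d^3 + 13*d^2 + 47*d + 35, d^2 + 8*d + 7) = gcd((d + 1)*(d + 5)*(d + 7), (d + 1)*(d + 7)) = d^2 + 8*d + 7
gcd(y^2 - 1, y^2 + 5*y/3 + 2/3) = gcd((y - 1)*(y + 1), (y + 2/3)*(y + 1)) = y + 1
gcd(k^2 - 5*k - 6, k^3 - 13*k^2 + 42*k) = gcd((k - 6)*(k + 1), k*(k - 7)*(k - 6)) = k - 6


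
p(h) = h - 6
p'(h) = 1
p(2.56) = -3.44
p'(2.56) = 1.00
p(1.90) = -4.10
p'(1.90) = 1.00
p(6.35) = 0.35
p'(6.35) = 1.00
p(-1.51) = -7.51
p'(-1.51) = 1.00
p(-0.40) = -6.40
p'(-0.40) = 1.00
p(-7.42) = -13.42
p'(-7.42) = 1.00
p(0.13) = -5.87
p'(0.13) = 1.00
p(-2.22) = -8.22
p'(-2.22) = 1.00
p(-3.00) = -9.00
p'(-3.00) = 1.00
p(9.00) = 3.00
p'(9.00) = 1.00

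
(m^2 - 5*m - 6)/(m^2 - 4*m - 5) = (m - 6)/(m - 5)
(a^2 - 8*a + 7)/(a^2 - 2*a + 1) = (a - 7)/(a - 1)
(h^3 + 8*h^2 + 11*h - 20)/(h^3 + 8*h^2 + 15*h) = (h^2 + 3*h - 4)/(h*(h + 3))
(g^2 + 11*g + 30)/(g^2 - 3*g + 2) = (g^2 + 11*g + 30)/(g^2 - 3*g + 2)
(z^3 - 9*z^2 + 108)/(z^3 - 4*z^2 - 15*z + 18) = (z - 6)/(z - 1)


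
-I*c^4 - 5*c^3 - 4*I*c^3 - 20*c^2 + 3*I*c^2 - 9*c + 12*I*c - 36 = (c + 4)*(c - 3*I)^2*(-I*c + 1)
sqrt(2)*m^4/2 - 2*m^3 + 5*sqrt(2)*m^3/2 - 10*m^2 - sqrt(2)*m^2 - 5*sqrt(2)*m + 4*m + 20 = (m + 5)*(m - 2*sqrt(2))*(m - sqrt(2))*(sqrt(2)*m/2 + 1)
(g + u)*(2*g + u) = 2*g^2 + 3*g*u + u^2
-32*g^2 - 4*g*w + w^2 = (-8*g + w)*(4*g + w)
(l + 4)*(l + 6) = l^2 + 10*l + 24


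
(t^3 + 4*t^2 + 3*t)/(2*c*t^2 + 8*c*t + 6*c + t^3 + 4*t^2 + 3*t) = t/(2*c + t)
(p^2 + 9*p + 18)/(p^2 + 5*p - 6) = (p + 3)/(p - 1)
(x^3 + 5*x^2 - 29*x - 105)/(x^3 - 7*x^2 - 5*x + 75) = (x + 7)/(x - 5)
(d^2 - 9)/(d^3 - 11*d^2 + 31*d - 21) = (d + 3)/(d^2 - 8*d + 7)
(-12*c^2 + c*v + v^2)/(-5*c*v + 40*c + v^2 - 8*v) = (12*c^2 - c*v - v^2)/(5*c*v - 40*c - v^2 + 8*v)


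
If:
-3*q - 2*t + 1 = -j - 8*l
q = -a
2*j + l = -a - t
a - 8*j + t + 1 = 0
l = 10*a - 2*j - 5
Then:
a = 241/495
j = 14/99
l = -41/99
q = -241/495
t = -16/45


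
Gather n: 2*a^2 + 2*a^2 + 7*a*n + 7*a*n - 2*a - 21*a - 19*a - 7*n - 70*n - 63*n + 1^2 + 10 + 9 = 4*a^2 - 42*a + n*(14*a - 140) + 20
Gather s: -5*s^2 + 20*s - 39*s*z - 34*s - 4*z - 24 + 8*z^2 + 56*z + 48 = -5*s^2 + s*(-39*z - 14) + 8*z^2 + 52*z + 24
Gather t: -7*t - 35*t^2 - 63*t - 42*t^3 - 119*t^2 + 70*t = -42*t^3 - 154*t^2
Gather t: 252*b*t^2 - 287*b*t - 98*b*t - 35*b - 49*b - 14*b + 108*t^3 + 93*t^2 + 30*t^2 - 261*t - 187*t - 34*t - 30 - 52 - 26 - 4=-98*b + 108*t^3 + t^2*(252*b + 123) + t*(-385*b - 482) - 112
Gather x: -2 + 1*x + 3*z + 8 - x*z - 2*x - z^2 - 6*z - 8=x*(-z - 1) - z^2 - 3*z - 2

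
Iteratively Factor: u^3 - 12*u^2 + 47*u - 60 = (u - 3)*(u^2 - 9*u + 20) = (u - 4)*(u - 3)*(u - 5)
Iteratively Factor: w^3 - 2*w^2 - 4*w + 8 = (w - 2)*(w^2 - 4) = (w - 2)*(w + 2)*(w - 2)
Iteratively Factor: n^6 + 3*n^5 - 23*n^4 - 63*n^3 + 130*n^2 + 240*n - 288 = (n - 2)*(n^5 + 5*n^4 - 13*n^3 - 89*n^2 - 48*n + 144) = (n - 2)*(n - 1)*(n^4 + 6*n^3 - 7*n^2 - 96*n - 144) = (n - 2)*(n - 1)*(n + 3)*(n^3 + 3*n^2 - 16*n - 48) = (n - 2)*(n - 1)*(n + 3)^2*(n^2 - 16) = (n - 4)*(n - 2)*(n - 1)*(n + 3)^2*(n + 4)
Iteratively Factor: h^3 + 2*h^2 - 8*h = (h + 4)*(h^2 - 2*h) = h*(h + 4)*(h - 2)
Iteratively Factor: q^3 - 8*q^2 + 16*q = (q - 4)*(q^2 - 4*q) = q*(q - 4)*(q - 4)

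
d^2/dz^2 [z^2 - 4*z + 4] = 2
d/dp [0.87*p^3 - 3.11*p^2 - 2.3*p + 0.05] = 2.61*p^2 - 6.22*p - 2.3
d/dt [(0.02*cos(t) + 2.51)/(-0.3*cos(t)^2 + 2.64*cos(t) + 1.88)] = (-0.006*cos(t)^2 - 1.506*cos(t) + 6.5888)*sin(t)/(0.09*cos(t)^4 - 1.584*cos(t)^3 + 5.8416*cos(t)^2 + 9.9264*cos(t) + 3.5344)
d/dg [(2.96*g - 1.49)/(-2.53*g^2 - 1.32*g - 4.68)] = (7.4888*g^2 - 7.5394*g - 15.8196)/(6.4009*g^4 + 6.6792*g^3 + 25.4232*g^2 + 12.3552*g + 21.9024)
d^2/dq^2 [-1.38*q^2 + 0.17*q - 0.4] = -2.76000000000000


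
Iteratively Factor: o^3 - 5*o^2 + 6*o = (o - 3)*(o^2 - 2*o) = o*(o - 3)*(o - 2)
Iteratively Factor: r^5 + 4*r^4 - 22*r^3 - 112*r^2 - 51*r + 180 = (r + 3)*(r^4 + r^3 - 25*r^2 - 37*r + 60) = (r - 5)*(r + 3)*(r^3 + 6*r^2 + 5*r - 12) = (r - 5)*(r + 3)^2*(r^2 + 3*r - 4) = (r - 5)*(r + 3)^2*(r + 4)*(r - 1)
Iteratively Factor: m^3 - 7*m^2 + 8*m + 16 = (m - 4)*(m^2 - 3*m - 4) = (m - 4)*(m + 1)*(m - 4)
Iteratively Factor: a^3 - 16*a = (a - 4)*(a^2 + 4*a) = (a - 4)*(a + 4)*(a)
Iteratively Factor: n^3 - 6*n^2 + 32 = (n - 4)*(n^2 - 2*n - 8) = (n - 4)^2*(n + 2)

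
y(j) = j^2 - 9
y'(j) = 2*j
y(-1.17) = -7.63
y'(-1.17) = -2.34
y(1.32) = -7.26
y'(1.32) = 2.64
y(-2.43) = -3.10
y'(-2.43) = -4.86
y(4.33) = 9.75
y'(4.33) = 8.66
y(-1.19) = -7.58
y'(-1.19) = -2.38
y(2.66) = -1.92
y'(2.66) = 5.32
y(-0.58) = -8.66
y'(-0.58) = -1.16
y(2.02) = -4.92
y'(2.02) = 4.04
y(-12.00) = 135.00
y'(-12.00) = -24.00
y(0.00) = -9.00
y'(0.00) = 0.00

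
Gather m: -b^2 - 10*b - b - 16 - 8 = -b^2 - 11*b - 24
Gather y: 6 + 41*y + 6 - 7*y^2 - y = -7*y^2 + 40*y + 12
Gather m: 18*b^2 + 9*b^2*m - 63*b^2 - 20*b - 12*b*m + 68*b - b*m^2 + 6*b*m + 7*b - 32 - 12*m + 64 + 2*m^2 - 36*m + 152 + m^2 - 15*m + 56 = -45*b^2 + 55*b + m^2*(3 - b) + m*(9*b^2 - 6*b - 63) + 240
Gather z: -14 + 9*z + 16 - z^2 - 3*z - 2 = -z^2 + 6*z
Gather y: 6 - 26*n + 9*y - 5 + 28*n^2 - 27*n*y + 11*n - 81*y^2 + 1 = 28*n^2 - 15*n - 81*y^2 + y*(9 - 27*n) + 2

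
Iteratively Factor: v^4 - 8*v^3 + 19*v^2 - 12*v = (v)*(v^3 - 8*v^2 + 19*v - 12) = v*(v - 4)*(v^2 - 4*v + 3) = v*(v - 4)*(v - 3)*(v - 1)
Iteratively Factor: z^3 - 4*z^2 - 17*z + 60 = (z - 5)*(z^2 + z - 12) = (z - 5)*(z + 4)*(z - 3)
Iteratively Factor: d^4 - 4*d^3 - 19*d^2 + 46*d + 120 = (d + 3)*(d^3 - 7*d^2 + 2*d + 40) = (d - 5)*(d + 3)*(d^2 - 2*d - 8) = (d - 5)*(d + 2)*(d + 3)*(d - 4)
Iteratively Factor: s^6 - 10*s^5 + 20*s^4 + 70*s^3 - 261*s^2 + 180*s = (s - 3)*(s^5 - 7*s^4 - s^3 + 67*s^2 - 60*s) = s*(s - 3)*(s^4 - 7*s^3 - s^2 + 67*s - 60) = s*(s - 5)*(s - 3)*(s^3 - 2*s^2 - 11*s + 12) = s*(s - 5)*(s - 4)*(s - 3)*(s^2 + 2*s - 3) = s*(s - 5)*(s - 4)*(s - 3)*(s + 3)*(s - 1)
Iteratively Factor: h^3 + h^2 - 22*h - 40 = (h - 5)*(h^2 + 6*h + 8) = (h - 5)*(h + 4)*(h + 2)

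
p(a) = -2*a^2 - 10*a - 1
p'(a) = -4*a - 10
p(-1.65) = 10.06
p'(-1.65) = -3.40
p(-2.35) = 11.46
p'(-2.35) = -0.60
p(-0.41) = 2.76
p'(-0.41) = -8.36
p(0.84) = -10.81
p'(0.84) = -13.36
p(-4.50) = 3.50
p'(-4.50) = 8.00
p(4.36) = -82.62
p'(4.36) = -27.44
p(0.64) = -8.22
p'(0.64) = -12.56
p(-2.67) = 11.44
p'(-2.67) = 0.68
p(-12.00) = -169.00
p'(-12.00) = 38.00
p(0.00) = -1.00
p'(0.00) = -10.00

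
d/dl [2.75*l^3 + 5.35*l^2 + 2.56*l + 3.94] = 8.25*l^2 + 10.7*l + 2.56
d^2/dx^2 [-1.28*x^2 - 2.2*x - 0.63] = -2.56000000000000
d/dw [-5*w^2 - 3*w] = -10*w - 3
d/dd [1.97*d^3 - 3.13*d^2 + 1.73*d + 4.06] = 5.91*d^2 - 6.26*d + 1.73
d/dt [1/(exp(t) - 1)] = -1/(4*sinh(t/2)^2)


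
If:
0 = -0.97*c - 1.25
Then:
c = -1.29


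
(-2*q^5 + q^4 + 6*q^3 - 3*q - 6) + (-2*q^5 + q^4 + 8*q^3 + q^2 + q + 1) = -4*q^5 + 2*q^4 + 14*q^3 + q^2 - 2*q - 5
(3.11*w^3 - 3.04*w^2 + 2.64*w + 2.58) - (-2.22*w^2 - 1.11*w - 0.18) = 3.11*w^3 - 0.82*w^2 + 3.75*w + 2.76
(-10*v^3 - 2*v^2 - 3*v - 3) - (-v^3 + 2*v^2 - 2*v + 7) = -9*v^3 - 4*v^2 - v - 10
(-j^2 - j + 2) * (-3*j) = 3*j^3 + 3*j^2 - 6*j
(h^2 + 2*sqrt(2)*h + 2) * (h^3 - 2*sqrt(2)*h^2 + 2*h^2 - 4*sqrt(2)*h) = h^5 + 2*h^4 - 6*h^3 - 12*h^2 - 4*sqrt(2)*h^2 - 8*sqrt(2)*h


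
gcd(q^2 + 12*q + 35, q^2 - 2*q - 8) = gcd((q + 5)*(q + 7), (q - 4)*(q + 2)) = 1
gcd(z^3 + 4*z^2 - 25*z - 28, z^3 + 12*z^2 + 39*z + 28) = z^2 + 8*z + 7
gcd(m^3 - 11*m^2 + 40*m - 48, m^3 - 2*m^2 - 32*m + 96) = m^2 - 8*m + 16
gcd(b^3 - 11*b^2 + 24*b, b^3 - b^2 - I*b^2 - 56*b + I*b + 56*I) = b - 8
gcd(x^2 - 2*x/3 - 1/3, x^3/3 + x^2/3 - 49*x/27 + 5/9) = 1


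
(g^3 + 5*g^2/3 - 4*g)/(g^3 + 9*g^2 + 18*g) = (g - 4/3)/(g + 6)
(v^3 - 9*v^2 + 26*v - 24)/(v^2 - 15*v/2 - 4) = 2*(-v^3 + 9*v^2 - 26*v + 24)/(-2*v^2 + 15*v + 8)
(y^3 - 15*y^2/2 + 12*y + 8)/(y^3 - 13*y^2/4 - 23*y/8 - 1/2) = 4*(y - 4)/(4*y + 1)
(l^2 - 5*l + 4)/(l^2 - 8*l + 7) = (l - 4)/(l - 7)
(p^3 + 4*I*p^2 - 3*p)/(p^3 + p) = (p + 3*I)/(p - I)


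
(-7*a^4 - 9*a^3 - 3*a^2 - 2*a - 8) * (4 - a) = 7*a^5 - 19*a^4 - 33*a^3 - 10*a^2 - 32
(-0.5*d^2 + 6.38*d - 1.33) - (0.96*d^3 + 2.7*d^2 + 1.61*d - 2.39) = -0.96*d^3 - 3.2*d^2 + 4.77*d + 1.06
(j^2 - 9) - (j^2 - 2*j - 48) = 2*j + 39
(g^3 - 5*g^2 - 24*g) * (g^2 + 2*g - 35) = g^5 - 3*g^4 - 69*g^3 + 127*g^2 + 840*g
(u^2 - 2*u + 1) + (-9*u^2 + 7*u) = -8*u^2 + 5*u + 1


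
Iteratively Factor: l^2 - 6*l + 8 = (l - 2)*(l - 4)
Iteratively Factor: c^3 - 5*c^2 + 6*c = (c - 3)*(c^2 - 2*c) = (c - 3)*(c - 2)*(c)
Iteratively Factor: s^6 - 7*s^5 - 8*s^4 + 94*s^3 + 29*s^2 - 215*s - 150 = (s - 5)*(s^5 - 2*s^4 - 18*s^3 + 4*s^2 + 49*s + 30) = (s - 5)*(s + 1)*(s^4 - 3*s^3 - 15*s^2 + 19*s + 30) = (s - 5)*(s - 2)*(s + 1)*(s^3 - s^2 - 17*s - 15) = (s - 5)*(s - 2)*(s + 1)*(s + 3)*(s^2 - 4*s - 5) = (s - 5)^2*(s - 2)*(s + 1)*(s + 3)*(s + 1)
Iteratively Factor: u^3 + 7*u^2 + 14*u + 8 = (u + 4)*(u^2 + 3*u + 2) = (u + 2)*(u + 4)*(u + 1)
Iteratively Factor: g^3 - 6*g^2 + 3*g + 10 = (g - 5)*(g^2 - g - 2) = (g - 5)*(g + 1)*(g - 2)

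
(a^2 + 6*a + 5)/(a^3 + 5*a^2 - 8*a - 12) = (a + 5)/(a^2 + 4*a - 12)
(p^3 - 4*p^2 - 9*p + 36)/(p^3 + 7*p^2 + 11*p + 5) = (p^3 - 4*p^2 - 9*p + 36)/(p^3 + 7*p^2 + 11*p + 5)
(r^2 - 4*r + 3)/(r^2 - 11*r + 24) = (r - 1)/(r - 8)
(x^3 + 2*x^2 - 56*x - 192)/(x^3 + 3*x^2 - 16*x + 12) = (x^2 - 4*x - 32)/(x^2 - 3*x + 2)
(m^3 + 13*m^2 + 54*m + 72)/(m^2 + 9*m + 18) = m + 4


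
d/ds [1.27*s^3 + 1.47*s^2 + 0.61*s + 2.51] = 3.81*s^2 + 2.94*s + 0.61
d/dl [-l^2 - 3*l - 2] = -2*l - 3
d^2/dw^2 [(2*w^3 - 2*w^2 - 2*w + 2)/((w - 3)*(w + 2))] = 4*(5*w^3 + 3*w^2 + 87*w - 23)/(w^6 - 3*w^5 - 15*w^4 + 35*w^3 + 90*w^2 - 108*w - 216)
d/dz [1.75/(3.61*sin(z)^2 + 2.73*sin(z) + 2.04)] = -(12.635*sin(z) + 4.7775)*cos(z)/(3.61*sin(z)^2 + 2.73*sin(z) + 2.04)^2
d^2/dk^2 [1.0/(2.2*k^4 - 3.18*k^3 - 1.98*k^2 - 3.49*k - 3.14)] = ((-26.4*k^2 + 19.08*k + 3.96)*(-2.2*k^4 + 3.18*k^3 + 1.98*k^2 + 3.49*k + 3.14) - 1.0*(-17.6*k^3 + 19.08*k^2 + 7.92*k + 6.98)*(-8.8*k^3 + 9.54*k^2 + 3.96*k + 3.49))/(-2.2*k^4 + 3.18*k^3 + 1.98*k^2 + 3.49*k + 3.14)^3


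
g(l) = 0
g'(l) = 0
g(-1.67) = 0.00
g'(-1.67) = 0.00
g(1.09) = 0.00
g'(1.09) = 0.00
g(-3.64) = 0.00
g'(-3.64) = 0.00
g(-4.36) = 0.00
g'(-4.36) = 0.00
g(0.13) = 0.00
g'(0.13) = 0.00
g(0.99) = 0.00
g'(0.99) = 0.00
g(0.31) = 0.00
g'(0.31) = 0.00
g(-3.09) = 0.00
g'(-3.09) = 0.00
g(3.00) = 0.00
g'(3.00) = 0.00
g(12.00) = 0.00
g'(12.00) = 0.00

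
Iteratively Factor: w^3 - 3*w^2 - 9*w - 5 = (w + 1)*(w^2 - 4*w - 5) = (w + 1)^2*(w - 5)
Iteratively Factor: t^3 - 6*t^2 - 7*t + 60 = (t + 3)*(t^2 - 9*t + 20) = (t - 5)*(t + 3)*(t - 4)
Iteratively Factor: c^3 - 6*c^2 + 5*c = (c)*(c^2 - 6*c + 5) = c*(c - 1)*(c - 5)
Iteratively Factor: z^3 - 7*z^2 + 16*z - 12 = (z - 3)*(z^2 - 4*z + 4) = (z - 3)*(z - 2)*(z - 2)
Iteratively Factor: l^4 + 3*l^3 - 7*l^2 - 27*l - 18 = (l + 1)*(l^3 + 2*l^2 - 9*l - 18) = (l + 1)*(l + 2)*(l^2 - 9) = (l - 3)*(l + 1)*(l + 2)*(l + 3)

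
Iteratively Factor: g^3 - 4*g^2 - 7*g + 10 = (g + 2)*(g^2 - 6*g + 5) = (g - 5)*(g + 2)*(g - 1)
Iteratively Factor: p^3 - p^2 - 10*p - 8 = (p - 4)*(p^2 + 3*p + 2) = (p - 4)*(p + 1)*(p + 2)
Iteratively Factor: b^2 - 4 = (b + 2)*(b - 2)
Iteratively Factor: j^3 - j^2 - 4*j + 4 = (j - 2)*(j^2 + j - 2) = (j - 2)*(j + 2)*(j - 1)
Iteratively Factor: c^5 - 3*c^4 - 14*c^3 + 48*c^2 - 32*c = (c)*(c^4 - 3*c^3 - 14*c^2 + 48*c - 32) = c*(c - 1)*(c^3 - 2*c^2 - 16*c + 32) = c*(c - 1)*(c + 4)*(c^2 - 6*c + 8) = c*(c - 2)*(c - 1)*(c + 4)*(c - 4)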